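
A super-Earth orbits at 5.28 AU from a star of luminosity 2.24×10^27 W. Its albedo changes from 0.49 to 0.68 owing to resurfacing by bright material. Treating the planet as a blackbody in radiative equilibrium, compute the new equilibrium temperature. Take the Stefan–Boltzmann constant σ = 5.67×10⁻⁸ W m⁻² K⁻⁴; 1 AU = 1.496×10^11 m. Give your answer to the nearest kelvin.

Orbital distance: d = 5.28 AU = 7.899×10^11 m.
Flux at the orbit: S = L/(4πd²) = 2.24×10^27/(4π·(7.90×10^11)²) = 285.7 W m⁻².
New equilibrium: T₂ = [(1−0.68)·285.7/(4σ)]^(1/4) = 141.7 K.

142 K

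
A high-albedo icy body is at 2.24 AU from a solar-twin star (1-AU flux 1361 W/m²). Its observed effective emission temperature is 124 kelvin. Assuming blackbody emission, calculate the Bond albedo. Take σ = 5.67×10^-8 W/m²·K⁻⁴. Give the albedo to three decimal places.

Irradiance scales as 1/d², so S = 1361 W/m² × (1/2.24)² = 271.2 W/m².
Energy balance: S(1−α)/4 = σT⁴, so 1−α = 4σT⁴/S.
4σT⁴ = 4·5.67×10⁻⁸·(124)⁴ = 53.62 W/m².
Hence α = 1 − 53.62/271.2 = 0.8023.

0.802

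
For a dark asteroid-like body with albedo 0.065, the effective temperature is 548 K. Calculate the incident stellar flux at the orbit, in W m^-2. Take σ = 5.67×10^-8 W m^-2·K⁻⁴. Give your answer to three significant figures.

Invert the energy balance for S: S = 4σT⁴/(1−α).
σT⁴ = 5.67×10⁻⁸·(548)⁴ = 5113 W m^-2.
S = 4·5113/0.935 = 21880 W m^-2.

21900 W m^-2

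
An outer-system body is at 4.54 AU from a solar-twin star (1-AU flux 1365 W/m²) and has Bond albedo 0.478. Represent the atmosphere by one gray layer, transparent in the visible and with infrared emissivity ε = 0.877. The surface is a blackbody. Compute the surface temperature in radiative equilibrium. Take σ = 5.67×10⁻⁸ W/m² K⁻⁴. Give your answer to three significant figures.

128 K

Flux at the orbit: S = 1365/(4.54)² = 66.22 W/m².
Effective emission temperature (TOA balance): σT_e⁴ = S(1−α)/4 = 8.642 W/m² → T_e = 111.1 K.
For a single slab of emissivity ε, T_s⁴ = 2T_e⁴/(2−ε); thus T_s = 111.1·(1.781)^(1/4) = 128.4 K.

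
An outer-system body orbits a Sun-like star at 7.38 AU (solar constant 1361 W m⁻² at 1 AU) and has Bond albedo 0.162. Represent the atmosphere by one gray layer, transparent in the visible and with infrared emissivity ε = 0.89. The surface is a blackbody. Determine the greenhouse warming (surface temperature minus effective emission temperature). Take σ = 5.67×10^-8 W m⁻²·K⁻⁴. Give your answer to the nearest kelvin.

16 K

By the inverse-square law, S = 1361/7.38² = 24.99 W m⁻².
Effective emission temperature (TOA balance): σT_e⁴ = S(1−α)/4 = 5.235 W m⁻² → T_e = 98.02 K.
The surface balance (absorbed SW + ε·downward IR = σT_s⁴) with T_a⁴ = T_s⁴/2 reduces to T_s = T_e·[2/(2−ε)]^¼ = 113.6 K.
Greenhouse warming: T_s − T_e = 15.54 K.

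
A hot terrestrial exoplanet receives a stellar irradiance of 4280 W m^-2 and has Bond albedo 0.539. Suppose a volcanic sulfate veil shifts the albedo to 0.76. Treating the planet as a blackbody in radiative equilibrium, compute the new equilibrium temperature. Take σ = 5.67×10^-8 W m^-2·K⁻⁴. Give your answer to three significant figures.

With the new albedo, S(1−α₂)/4 = 256.8 W m^-2, so T₂ = 259.4 K.

259 K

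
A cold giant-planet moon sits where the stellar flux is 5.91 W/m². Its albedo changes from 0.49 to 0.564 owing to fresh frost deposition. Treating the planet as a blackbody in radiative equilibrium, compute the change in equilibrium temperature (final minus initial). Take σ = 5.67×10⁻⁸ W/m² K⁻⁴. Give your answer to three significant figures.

-2.32 K

With α = 0.49, T₁ = 60.38 K.
With α = 0.564, T₂ = 58.06 K.
ΔT = T₂ − T₁ = -2.321 K.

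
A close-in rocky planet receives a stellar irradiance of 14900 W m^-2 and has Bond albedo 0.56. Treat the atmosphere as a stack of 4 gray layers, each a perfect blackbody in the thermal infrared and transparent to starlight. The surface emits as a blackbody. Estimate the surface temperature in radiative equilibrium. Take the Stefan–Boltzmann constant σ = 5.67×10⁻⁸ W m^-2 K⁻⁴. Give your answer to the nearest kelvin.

617 kelvin

The effective emission temperature is T_e = [S(1−α)/(4σ)]^¼ = 412.3 K.
With N = 4 opaque layers, T_s = (N+1)^(1/4)·T_e = 5^(1/4)·412.3 = 616.6 K.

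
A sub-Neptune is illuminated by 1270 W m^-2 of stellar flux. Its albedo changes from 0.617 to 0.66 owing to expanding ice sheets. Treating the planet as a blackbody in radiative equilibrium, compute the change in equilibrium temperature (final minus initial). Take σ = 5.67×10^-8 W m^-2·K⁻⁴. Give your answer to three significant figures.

-6.31 kelvin

Initial: T₁ = [S(1−0.617)/(4σ)]^(1/4) = 215.2 K.
Final:   T₂ = [S(1−0.66)/(4σ)]^(1/4) = 208.9 K.
Change: 208.9 − 215.2 = -6.313 K.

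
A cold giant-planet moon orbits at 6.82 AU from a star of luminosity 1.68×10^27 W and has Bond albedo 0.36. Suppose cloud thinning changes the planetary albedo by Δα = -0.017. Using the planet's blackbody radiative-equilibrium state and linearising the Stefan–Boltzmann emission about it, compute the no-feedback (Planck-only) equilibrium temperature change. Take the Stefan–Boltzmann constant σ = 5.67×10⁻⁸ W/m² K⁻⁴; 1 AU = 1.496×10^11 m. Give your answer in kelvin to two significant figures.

0.92 K

d = 6.82 × 1.496×10^11 m = 1.020×10^12 m.
S = L/(4πd²) = 128.4 W/m².
Reference equilibrium: T_e = [S(1−α)/(4σ)]^(1/4) = 138.0 K.
ΔF = −(S/4)Δα = −(128.4/4)×(-0.017) = 0.5458 W/m².
Linearising σT⁴ gives d(σT⁴)/dT = 4σT_e³ = 0.5957 W/m² per K.
So ΔT₀ = 0.5458/0.5957 = 0.916 K.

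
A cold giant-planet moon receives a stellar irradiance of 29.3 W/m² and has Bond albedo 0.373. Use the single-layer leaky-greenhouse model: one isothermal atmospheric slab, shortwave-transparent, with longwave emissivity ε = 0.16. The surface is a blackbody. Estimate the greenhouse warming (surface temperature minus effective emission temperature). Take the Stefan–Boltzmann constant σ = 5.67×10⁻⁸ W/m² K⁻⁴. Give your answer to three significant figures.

2.00 K

The planet radiates to space at T_e = [S(1−α)/(4σ)]^(1/4) = 94.87 K.
Surface balance with a leaky layer gives σT_s⁴ = σT_e⁴·2/(2−ε), so T_s = T_e·[2/(2−0.16)]^(1/4) = 96.87 K.
Greenhouse warming: T_s − T_e = 1.998 K.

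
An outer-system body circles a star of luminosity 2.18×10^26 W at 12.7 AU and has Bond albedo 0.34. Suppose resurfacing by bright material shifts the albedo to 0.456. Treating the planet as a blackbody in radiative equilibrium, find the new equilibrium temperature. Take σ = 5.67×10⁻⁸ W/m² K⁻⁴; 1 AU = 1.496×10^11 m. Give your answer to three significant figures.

58.3 kelvin

d = 12.7 × 1.496×10^11 m = 1.900×10^12 m.
S = L/(4πd²) = 4.806 W/m².
T₂ = [S(1−α₂)/(4σ)]^(1/4) = [4.806·0.544/(4σ)]^(1/4) = 58.27 K.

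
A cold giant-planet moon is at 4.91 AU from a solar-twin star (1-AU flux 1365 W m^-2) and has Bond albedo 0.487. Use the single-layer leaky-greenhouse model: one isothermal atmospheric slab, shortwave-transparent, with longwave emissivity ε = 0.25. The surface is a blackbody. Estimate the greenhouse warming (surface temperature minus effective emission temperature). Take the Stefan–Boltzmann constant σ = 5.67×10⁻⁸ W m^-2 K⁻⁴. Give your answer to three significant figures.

3.61 K

By the inverse-square law, S = 1365/4.91² = 56.62 W m^-2.
Effective emission temperature (TOA balance): σT_e⁴ = S(1−α)/4 = 7.262 W m^-2 → T_e = 106.4 K.
For a single slab of emissivity ε, T_s⁴ = 2T_e⁴/(2−ε); thus T_s = 106.4·(1.143)^(1/4) = 110.0 K.
T_s − T_e = 110.0 − 106.4 = 3.611 K.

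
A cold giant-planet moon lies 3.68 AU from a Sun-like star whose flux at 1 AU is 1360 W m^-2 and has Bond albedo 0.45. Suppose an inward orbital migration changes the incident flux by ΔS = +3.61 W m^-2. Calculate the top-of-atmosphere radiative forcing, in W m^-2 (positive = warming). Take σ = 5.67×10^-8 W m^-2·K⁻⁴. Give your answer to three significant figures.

Flux at the orbit: S = 1360/(3.68)² = 100.4 W m^-2.
TOA radiative forcing: ΔF = (1−α)ΔS/4 = 0.55·(+3.61)/4 = 0.4964 W m^-2.

0.496 W m^-2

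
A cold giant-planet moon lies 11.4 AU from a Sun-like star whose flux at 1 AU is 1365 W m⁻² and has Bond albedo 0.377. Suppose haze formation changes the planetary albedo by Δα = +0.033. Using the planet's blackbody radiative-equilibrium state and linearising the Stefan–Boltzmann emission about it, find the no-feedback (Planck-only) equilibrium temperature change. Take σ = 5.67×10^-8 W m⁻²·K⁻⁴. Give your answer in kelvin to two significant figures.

Flux at the orbit: S = 1365/(11.4)² = 10.50 W m⁻².
Reference equilibrium: T_e = [S(1−α)/(4σ)]^(1/4) = 73.29 K.
The change in absorbed flux is Δ[S(1−α)/4] = −SΔα/4 = -0.08665 W m⁻².
Planck response: λ_P = 4σT_e³ = 4·5.67×10⁻⁸·(73.29)³ = 0.08928 W m⁻²/K.
Hence the no-feedback warming is ΔF/(4σT_e³) = -0.971 K.

-0.97 K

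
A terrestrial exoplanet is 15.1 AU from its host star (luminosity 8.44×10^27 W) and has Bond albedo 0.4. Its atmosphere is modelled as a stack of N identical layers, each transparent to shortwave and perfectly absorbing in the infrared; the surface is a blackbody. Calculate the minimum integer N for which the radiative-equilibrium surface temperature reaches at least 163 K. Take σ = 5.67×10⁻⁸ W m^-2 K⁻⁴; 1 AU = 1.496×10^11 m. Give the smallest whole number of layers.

d = 15.1 × 1.496×10^11 m = 2.259×10^12 m.
S = L/(4πd²) = 131.6 W m^-2.
Top-of-atmosphere balance: σT_e⁴ = S(1−α)/4 = 19.74 W m^-2 → T_e = 136.6 K.
Since T_s⁴ = (N+1)T_e⁴, we need N ≥ (T_s/T_e)⁴ − 1 = 1.027.
The minimum whole number is N = 2.

2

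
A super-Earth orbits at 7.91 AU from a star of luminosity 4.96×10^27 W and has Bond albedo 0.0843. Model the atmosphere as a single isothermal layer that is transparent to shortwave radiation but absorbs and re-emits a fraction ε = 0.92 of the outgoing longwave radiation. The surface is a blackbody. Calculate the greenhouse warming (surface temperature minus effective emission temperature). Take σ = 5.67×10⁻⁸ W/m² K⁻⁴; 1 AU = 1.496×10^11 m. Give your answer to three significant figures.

d = 7.91 × 1.496×10^11 m = 1.183×10^12 m.
S = L/(4πd²) = 281.9 W/m².
The planet radiates to space at T_e = [S(1−α)/(4σ)]^(1/4) = 183.7 K.
The surface balance (absorbed SW + ε·downward IR = σT_s⁴) with T_a⁴ = T_s⁴/2 reduces to T_s = T_e·[2/(2−ε)]^¼ = 214.3 K.
Greenhouse warming: T_s − T_e = 30.59 K.

30.6 K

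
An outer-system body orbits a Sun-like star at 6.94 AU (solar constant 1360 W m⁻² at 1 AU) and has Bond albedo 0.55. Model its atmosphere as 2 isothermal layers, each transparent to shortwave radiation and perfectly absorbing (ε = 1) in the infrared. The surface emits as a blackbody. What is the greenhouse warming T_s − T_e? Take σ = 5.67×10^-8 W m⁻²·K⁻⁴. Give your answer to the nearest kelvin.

By the inverse-square law, S = 1360/6.94² = 28.24 W m⁻².
Top-of-atmosphere balance: σT_e⁴ = S(1−α)/4 = 3.177 W m⁻² → T_e = 86.52 K.
Surface: T_s = (3)^¼·T_e = 113.9 K.
So the greenhouse effect raises the surface by 113.9 − 86.52 = 27.35 K.

27 K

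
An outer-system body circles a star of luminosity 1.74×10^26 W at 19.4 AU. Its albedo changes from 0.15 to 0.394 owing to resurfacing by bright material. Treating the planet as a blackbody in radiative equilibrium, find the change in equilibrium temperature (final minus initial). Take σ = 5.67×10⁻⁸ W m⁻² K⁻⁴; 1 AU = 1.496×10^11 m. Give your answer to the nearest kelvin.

-4 kelvin

Orbital distance: d = 19.4 AU = 2.902×10^12 m.
Spreading L over a sphere of radius d: S = 1.74×10^26/(4π·2.90×10^12²) = 1.644 W m⁻².
Before: T₁ = [1.644·0.85/(4σ)]^(1/4) = 49.82 K.
Final:   T₂ = [S(1−0.394)/(4σ)]^(1/4) = 45.78 K.
ΔT = T₂ − T₁ = -4.041 K.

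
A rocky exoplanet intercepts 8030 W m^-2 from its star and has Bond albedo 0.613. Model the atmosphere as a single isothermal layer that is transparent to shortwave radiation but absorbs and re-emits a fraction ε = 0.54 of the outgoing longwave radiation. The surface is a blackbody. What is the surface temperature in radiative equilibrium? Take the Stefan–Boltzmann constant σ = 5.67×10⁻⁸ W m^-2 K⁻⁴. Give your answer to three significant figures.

The planet radiates to space at T_e = [S(1−α)/(4σ)]^(1/4) = 342.1 K.
The surface balance (absorbed SW + ε·downward IR = σT_s⁴) with T_a⁴ = T_s⁴/2 reduces to T_s = T_e·[2/(2−ε)]^¼ = 370.1 K.

370 kelvin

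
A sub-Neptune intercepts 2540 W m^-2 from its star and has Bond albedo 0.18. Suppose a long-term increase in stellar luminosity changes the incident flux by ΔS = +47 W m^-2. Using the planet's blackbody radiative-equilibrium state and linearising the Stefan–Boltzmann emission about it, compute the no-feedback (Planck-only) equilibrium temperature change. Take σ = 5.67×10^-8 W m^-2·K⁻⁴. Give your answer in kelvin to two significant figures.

Unperturbed T_e = [2540·(1−0.18)/(4σ)]^¼ = 309.6 K.
ΔF = Δ[S(1−α)]/4 = (1−0.18)·+47/4 = 9.635 W m^-2.
Planck response: λ_P = 4σT_e³ = 4·5.67×10⁻⁸·(309.6)³ = 6.728 W m^-2/K.
So ΔT₀ = 9.635/6.728 = 1.43 K.

1.4 K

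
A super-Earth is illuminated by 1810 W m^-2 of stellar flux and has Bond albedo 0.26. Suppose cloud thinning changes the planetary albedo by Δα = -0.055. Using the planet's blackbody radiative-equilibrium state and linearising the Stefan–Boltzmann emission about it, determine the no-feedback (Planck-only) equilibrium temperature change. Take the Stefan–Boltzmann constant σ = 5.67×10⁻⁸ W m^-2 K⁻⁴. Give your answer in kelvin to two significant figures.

Unperturbed T_e = [1810·(1−0.26)/(4σ)]^¼ = 277.2 K.
The change in absorbed flux is Δ[S(1−α)/4] = −SΔα/4 = 24.89 W m^-2.
Planck response: λ_P = 4σT_e³ = 4·5.67×10⁻⁸·(277.2)³ = 4.832 W m^-2/K.
ΔT₀ = ΔF/λ_P = 24.89/4.832 = 5.15 K.

5.2 K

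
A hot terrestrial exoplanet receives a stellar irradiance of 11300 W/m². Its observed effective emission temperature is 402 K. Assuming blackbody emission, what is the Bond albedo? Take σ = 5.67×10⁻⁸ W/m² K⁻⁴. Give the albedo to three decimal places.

Rearranging the radiative balance, α = 1 − 4σT⁴/S.
σT⁴ = 1481 W/m², so 4σT⁴ = 5923 W/m².
1−α = 5923/11300 = 0.5242, so α = 0.4758.

0.476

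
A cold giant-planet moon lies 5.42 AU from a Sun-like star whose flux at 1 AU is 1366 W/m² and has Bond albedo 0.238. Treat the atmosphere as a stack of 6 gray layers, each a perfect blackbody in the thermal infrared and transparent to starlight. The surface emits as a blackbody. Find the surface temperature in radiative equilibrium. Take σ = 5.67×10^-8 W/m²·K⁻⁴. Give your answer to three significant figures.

By the inverse-square law, S = 1366/5.42² = 46.50 W/m².
OLR = S(1−α)/4 = 8.858 W/m²; the top layer radiates at T_e = 111.8 K.
Layer-by-layer balance gives σT_s⁴ = (N+1)σT_e⁴, so T_s = 7^¼·111.8 = 181.9 K.

182 kelvin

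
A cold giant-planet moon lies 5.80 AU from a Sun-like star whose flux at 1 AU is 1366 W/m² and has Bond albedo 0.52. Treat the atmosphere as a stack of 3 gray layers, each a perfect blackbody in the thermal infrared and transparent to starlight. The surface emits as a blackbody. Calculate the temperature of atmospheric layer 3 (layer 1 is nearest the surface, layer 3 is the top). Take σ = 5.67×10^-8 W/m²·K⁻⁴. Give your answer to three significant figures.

96.3 K

Flux at the orbit: S = 1366/(5.80)² = 40.61 W/m².
OLR = S(1−α)/4 = 4.873 W/m²; the top layer radiates at T_e = 96.28 K.
The net upward flux σT_e⁴ is constant between every pair of levels, so T_k⁴ = (N+1−k)T_e⁴.
With k = 3: T_3 = (3+1−3)^¼·96.28 K = 96.28 K.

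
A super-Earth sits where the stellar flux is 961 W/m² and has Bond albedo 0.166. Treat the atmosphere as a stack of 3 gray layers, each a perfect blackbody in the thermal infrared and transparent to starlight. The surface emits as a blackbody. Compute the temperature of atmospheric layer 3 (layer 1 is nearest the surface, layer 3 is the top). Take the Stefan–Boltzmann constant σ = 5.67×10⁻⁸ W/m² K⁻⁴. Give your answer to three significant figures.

244 kelvin

Top-of-atmosphere balance: σT_e⁴ = S(1−α)/4 = 200.4 W/m² → T_e = 243.8 K.
The net upward flux σT_e⁴ is constant between every pair of levels, so T_k⁴ = (N+1−k)T_e⁴.
T_3 = (1)^(1/4)·243.8 = 243.8 K.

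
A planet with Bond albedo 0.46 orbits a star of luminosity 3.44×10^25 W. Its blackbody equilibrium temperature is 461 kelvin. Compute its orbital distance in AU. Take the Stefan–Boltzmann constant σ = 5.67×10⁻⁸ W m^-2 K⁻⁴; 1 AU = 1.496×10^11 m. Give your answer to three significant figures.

0.0803 AU

Required flux: S = 4σT⁴/(1−α) = 18970 W m^-2.
Then d = [L/(4πS)]^(1/2) = 1.201×10^10 m, i.e. 0.08030 AU.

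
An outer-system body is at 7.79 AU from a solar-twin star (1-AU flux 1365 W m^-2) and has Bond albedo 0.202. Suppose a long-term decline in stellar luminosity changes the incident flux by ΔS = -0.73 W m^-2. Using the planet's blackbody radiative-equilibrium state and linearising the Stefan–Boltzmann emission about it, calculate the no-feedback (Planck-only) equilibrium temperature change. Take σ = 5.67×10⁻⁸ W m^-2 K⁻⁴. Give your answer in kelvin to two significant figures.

Flux at the orbit: S = 1365/(7.79)² = 22.49 W m^-2.
Reference equilibrium: T_e = [S(1−α)/(4σ)]^(1/4) = 94.32 K.
Only a fraction (1−α) is absorbed and it's spread over 4πR², so ΔF = (1−α)ΔS/4 = -0.1456 W m^-2.
The Planck feedback parameter is 4σT_e³ = 0.1903 W m^-2/K.
Hence the no-feedback warming is ΔF/(4σT_e³) = -0.765 K.

-0.77 kelvin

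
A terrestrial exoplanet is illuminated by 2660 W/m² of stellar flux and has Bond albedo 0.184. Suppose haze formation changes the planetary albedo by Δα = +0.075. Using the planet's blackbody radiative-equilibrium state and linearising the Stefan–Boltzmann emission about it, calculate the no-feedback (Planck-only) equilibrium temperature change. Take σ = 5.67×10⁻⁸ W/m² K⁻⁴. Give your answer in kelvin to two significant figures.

-7.2 K

The baseline emission temperature is T_e = 312.8 K.
ΔF = −(S/4)Δα = −(2660/4)×(+0.075) = -49.88 W/m².
Linearising σT⁴ gives d(σT⁴)/dT = 4σT_e³ = 6.940 W/m² per K.
ΔT₀ = ΔF/λ_P = -49.88/6.940 = -7.19 K.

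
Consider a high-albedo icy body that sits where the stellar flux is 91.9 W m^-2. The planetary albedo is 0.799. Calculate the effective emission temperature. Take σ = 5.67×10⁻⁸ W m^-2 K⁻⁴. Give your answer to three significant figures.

95.0 kelvin

The planet absorbs (1−α)S over its disc πR² and re-emits over 4πR², so the mean absorbed flux is (1−0.799)·91.90/4 = 4.618 W m^-2.
Balancing against σT⁴: T = (4.618/5.67×10⁻⁸)^(1/4) = 95.00 K.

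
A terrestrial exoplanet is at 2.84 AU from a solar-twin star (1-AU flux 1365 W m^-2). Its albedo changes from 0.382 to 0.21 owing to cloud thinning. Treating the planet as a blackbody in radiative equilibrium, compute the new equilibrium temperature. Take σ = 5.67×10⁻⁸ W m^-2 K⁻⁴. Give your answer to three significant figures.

Flux at the orbit: S = 1365/(2.84)² = 169.2 W m^-2.
T₂ = [S(1−α₂)/(4σ)]^(1/4) = [169.2·0.79/(4σ)]^(1/4) = 155.8 K.

156 kelvin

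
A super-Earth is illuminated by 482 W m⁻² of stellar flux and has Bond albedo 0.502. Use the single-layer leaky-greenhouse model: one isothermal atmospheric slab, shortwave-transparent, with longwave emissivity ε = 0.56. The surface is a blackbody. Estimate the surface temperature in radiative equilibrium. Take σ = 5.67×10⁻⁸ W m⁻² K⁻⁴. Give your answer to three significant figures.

At the top of the atmosphere, σT_e⁴ = S(1−α)/4 = 60.01 W m⁻², giving T_e = 180.4 K.
The surface balance (absorbed SW + ε·downward IR = σT_s⁴) with T_a⁴ = T_s⁴/2 reduces to T_s = T_e·[2/(2−ε)]^¼ = 195.8 K.

196 K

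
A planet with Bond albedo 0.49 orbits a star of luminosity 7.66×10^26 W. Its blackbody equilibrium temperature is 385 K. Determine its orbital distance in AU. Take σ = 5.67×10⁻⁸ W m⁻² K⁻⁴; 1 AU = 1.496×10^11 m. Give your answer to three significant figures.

0.528 AU

Required flux: S = 4σT⁴/(1−α) = 9770 W m⁻².
Then d = [L/(4πS)]^(1/2) = 7.899×10^10 m, i.e. 0.5280 AU.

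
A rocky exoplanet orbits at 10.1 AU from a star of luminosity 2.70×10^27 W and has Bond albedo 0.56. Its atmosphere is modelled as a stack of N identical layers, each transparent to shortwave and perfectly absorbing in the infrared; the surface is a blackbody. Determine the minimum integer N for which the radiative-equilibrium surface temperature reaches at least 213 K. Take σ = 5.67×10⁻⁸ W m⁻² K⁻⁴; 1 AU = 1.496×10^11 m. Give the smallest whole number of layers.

d = 10.1 × 1.496×10^11 m = 1.511×10^12 m.
Spreading L over a sphere of radius d: S = 2.70×10^27/(4π·1.51×10^12²) = 94.11 W m⁻².
The effective emission temperature is T_e = [S(1−α)/(4σ)]^¼ = 116.2 K.
T_s = (N+1)^(1/4)·T_e ≥ 213 K requires N+1 ≥ (T_s/T_e)⁴ = (213/116.2)⁴ = 11.274.
Rounding up, N = 11.

11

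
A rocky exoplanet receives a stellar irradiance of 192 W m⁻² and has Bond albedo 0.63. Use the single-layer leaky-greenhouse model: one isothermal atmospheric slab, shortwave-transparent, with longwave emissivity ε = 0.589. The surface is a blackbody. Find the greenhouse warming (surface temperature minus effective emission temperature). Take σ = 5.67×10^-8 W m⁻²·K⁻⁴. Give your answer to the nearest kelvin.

12 kelvin

At the top of the atmosphere, σT_e⁴ = S(1−α)/4 = 17.76 W m⁻², giving T_e = 133.0 K.
Surface balance with a leaky layer gives σT_s⁴ = σT_e⁴·2/(2−ε), so T_s = T_e·[2/(2−0.589)]^(1/4) = 145.2 K.
Greenhouse warming: T_s − T_e = 12.12 K.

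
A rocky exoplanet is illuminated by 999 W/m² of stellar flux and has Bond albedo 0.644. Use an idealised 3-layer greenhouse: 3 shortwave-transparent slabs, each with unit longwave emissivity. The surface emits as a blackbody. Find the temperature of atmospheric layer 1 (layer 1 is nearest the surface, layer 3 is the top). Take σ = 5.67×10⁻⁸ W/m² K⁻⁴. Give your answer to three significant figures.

Top-of-atmosphere balance: σT_e⁴ = S(1−α)/4 = 88.91 W/m² → T_e = 199.0 K.
Each opaque layer satisfies 2T_j⁴ = T_{j−1}⁴ + T_{j+1}⁴, giving T_k⁴ = (N+1−k)T_e⁴.
With k = 1: T_1 = (3+1−1)^¼·199.0 K = 261.9 K.

262 K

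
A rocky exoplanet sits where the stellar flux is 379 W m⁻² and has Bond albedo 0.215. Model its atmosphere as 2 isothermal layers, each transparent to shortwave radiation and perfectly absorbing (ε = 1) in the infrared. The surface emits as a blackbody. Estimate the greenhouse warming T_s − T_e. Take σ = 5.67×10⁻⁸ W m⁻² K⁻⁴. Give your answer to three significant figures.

60.2 K

The effective emission temperature is T_e = [S(1−α)/(4σ)]^¼ = 190.3 K.
T_s = (N+1)^(1/4)·T_e = 250.5 K.
So the greenhouse effect raises the surface by 250.5 − 190.3 = 60.15 K.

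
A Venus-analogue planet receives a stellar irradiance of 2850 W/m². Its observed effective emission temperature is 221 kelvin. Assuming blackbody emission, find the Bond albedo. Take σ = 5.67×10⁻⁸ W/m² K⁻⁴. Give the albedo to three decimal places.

0.810

Energy balance: S(1−α)/4 = σT⁴, so 1−α = 4σT⁴/S.
4σT⁴ = 4·5.67×10⁻⁸·(221)⁴ = 541.0 W/m².
1−α = 541.0/2850 = 0.1898, so α = 0.8102.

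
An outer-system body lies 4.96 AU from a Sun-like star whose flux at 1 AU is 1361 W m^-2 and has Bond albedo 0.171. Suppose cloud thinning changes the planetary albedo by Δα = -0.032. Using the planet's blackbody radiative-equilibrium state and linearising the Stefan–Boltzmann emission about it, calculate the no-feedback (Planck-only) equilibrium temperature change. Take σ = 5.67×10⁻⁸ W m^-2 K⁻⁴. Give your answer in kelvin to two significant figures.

1.2 K

By the inverse-square law, S = 1361/4.96² = 55.32 W m^-2.
The baseline emission temperature is T_e = 119.2 K.
ΔF = −(S/4)Δα = −(55.32/4)×(-0.032) = 0.4426 W m^-2.
Linearising σT⁴ gives d(σT⁴)/dT = 4σT_e³ = 0.3846 W m^-2 per K.
Hence the no-feedback warming is ΔF/(4σT_e³) = 1.15 K.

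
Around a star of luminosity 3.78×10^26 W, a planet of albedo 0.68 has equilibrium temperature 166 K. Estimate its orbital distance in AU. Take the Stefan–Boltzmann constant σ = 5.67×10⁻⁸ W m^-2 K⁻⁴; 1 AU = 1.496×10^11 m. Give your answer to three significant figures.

1.58 AU

Energy balance gives S = 4σT⁴/(1−α) = 538.2 W m^-2.
Then d = [L/(4πS)]^(1/2) = 2.364×10^11 m, i.e. 1.580 AU.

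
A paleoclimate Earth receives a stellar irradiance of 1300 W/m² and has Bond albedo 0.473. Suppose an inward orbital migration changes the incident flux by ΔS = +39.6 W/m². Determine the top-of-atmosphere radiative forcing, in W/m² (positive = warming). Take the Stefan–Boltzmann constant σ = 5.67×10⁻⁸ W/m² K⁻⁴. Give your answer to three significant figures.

ΔF = Δ[S(1−α)]/4 = (1−0.473)·+39.6/4 = 5.217 W/m².

5.22 W/m²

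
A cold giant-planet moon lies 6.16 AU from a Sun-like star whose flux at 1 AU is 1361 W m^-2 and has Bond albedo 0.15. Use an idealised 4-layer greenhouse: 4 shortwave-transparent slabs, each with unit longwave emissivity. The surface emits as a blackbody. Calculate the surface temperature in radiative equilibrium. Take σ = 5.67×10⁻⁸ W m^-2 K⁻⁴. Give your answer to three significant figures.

161 K

Flux at the orbit: S = 1361/(6.16)² = 35.87 W m^-2.
The effective emission temperature is T_e = [S(1−α)/(4σ)]^¼ = 107.7 K.
For an N-layer opaque stack, T_s⁴ = (N+1)T_e⁴, hence T_s = (5)^(1/4)×107.7 K = 161.0 K.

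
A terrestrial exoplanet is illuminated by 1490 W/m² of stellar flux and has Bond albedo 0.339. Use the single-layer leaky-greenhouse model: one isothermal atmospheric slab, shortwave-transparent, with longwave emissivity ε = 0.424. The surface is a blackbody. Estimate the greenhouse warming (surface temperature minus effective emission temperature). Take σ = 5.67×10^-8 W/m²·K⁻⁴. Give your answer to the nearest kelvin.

16 kelvin

Effective emission temperature (TOA balance): σT_e⁴ = S(1−α)/4 = 246.2 W/m² → T_e = 256.7 K.
Surface balance with a leaky layer gives σT_s⁴ = σT_e⁴·2/(2−ε), so T_s = T_e·[2/(2−0.424)]^(1/4) = 272.5 K.
The atmosphere warms the surface by 15.76 K.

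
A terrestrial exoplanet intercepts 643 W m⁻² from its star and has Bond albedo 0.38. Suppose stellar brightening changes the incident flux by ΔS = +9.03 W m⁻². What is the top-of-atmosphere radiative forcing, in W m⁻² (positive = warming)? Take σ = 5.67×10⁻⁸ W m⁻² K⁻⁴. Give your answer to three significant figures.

TOA radiative forcing: ΔF = (1−α)ΔS/4 = 0.62·(+9.03)/4 = 1.400 W m⁻².

1.40 W m⁻²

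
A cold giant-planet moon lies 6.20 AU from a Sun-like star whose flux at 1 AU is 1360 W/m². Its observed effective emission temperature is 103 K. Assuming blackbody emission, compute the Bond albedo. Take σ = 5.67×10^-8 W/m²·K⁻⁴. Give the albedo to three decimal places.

0.278

Irradiance scales as 1/d², so S = 1360 W/m² × (1/6.20)² = 35.38 W/m².
From σT⁴ = S(1−α)/4 we invert for α: 1−α = 4σT⁴/S.
4σT⁴ = 4·5.67×10⁻⁸·(103)⁴ = 25.53 W/m².
Hence α = 1 − 25.53/35.38 = 0.2785.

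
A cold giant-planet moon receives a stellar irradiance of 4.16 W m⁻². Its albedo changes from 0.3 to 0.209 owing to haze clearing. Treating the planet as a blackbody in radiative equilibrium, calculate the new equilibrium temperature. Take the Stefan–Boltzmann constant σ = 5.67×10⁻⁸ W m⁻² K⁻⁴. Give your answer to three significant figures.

61.7 K

T₂ = [S(1−α₂)/(4σ)]^(1/4) = [4.160·0.791/(4σ)]^(1/4) = 61.72 K.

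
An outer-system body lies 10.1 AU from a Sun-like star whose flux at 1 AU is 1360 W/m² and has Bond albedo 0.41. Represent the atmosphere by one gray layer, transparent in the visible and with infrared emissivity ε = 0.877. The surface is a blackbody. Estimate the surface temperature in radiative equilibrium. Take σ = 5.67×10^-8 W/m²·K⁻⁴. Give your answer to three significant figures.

Irradiance scales as 1/d², so S = 1360 W/m² × (1/10.1)² = 13.33 W/m².
Effective emission temperature (TOA balance): σT_e⁴ = S(1−α)/4 = 1.966 W/m² → T_e = 76.74 K.
For a single slab of emissivity ε, T_s⁴ = 2T_e⁴/(2−ε); thus T_s = 76.74·(1.781)^(1/4) = 88.65 K.

88.7 K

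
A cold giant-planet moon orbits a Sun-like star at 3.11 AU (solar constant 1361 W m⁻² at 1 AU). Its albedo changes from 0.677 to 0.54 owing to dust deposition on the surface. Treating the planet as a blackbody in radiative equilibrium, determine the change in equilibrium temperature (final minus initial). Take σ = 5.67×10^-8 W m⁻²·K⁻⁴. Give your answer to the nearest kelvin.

11 kelvin

Flux at the orbit: S = 1361/(3.11)² = 140.7 W m⁻².
With α = 0.677, T₁ = 119.0 K.
Final:   T₂ = [S(1−0.54)/(4σ)]^(1/4) = 130.0 K.
Change: 130.0 − 119.0 = 11.00 K.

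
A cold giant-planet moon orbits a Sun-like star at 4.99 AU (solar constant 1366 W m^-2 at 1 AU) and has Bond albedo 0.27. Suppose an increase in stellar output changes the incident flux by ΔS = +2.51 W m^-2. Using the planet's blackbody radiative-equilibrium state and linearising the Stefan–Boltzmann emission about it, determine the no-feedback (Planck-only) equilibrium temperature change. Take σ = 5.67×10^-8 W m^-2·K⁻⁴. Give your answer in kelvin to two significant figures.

1.3 kelvin

By the inverse-square law, S = 1366/4.99² = 54.86 W m^-2.
Unperturbed T_e = [54.86·(1−0.27)/(4σ)]^¼ = 115.3 K.
TOA radiative forcing: ΔF = (1−α)ΔS/4 = 0.73·(+2.51)/4 = 0.4581 W m^-2.
Planck response: λ_P = 4σT_e³ = 4·5.67×10⁻⁸·(115.3)³ = 0.3474 W m^-2/K.
Hence the no-feedback warming is ΔF/(4σT_e³) = 1.32 K.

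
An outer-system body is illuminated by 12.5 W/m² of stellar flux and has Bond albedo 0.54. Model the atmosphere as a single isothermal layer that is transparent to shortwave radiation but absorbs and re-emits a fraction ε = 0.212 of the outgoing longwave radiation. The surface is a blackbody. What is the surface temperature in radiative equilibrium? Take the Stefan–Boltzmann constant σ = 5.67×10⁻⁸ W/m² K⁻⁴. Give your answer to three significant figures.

73.0 K

The planet radiates to space at T_e = [S(1−α)/(4σ)]^(1/4) = 70.96 K.
Surface balance with a leaky layer gives σT_s⁴ = σT_e⁴·2/(2−ε), so T_s = T_e·[2/(2−0.212)]^(1/4) = 72.97 K.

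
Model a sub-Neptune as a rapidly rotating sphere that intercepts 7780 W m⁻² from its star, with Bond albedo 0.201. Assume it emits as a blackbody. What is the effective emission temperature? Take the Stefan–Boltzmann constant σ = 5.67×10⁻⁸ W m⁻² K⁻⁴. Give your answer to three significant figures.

Averaging over the sphere, the absorbed flux is S(1−α)/4 = 1554 W m⁻².
In equilibrium σT⁴ equals this, so T = 406.9 K.

407 K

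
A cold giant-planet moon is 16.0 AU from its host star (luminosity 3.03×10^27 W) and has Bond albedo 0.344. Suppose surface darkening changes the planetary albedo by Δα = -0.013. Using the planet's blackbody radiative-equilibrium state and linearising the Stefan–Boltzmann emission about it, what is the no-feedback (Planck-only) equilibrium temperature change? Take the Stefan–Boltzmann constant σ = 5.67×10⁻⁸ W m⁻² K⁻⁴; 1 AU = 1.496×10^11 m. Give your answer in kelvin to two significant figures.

Orbital distance: d = 16.0 AU = 2.394×10^12 m.
S = L/(4πd²) = 42.09 W m⁻².
Unperturbed T_e = [42.09·(1−0.344)/(4σ)]^¼ = 105.0 K.
TOA radiative forcing: ΔF = −S·Δα/4 = −42.09·(-0.013)/4 = 0.1368 W m⁻².
Planck response: λ_P = 4σT_e³ = 4·5.67×10⁻⁸·(105.0)³ = 0.2628 W m⁻²/K.
Hence the no-feedback warming is ΔF/(4σT_e³) = 0.520 K.

0.52 K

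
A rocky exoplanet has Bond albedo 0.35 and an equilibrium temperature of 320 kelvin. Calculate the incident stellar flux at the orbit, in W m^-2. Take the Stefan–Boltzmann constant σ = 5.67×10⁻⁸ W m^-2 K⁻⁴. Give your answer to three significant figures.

3660 W m^-2

Invert the energy balance for S: S = 4σT⁴/(1−α).
The emitted flux is σT⁴ = 594.5 W m^-2.
S = 4·594.5/0.65 = 3659 W m^-2.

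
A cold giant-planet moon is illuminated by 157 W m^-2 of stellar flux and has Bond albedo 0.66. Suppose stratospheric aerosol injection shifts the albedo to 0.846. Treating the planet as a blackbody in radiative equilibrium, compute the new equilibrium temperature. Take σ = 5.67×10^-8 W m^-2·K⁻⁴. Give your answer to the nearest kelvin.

With the new albedo, S(1−α₂)/4 = 6.045 W m^-2, so T₂ = 101.6 K.

102 K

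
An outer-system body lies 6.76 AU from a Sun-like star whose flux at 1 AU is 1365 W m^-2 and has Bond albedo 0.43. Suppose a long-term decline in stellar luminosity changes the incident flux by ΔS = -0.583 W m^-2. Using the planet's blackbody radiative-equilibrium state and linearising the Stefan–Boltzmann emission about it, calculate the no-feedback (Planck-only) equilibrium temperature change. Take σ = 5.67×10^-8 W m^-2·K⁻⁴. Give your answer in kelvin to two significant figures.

Irradiance scales as 1/d², so S = 1365 W m^-2 × (1/6.76)² = 29.87 W m^-2.
Unperturbed T_e = [29.87·(1−0.43)/(4σ)]^¼ = 93.08 K.
ΔF = Δ[S(1−α)]/4 = (1−0.43)·-0.583/4 = -0.08308 W m^-2.
Linearising σT⁴ gives d(σT⁴)/dT = 4σT_e³ = 0.1829 W m^-2 per K.
Hence the no-feedback warming is ΔF/(4σT_e³) = -0.454 K.

-0.45 kelvin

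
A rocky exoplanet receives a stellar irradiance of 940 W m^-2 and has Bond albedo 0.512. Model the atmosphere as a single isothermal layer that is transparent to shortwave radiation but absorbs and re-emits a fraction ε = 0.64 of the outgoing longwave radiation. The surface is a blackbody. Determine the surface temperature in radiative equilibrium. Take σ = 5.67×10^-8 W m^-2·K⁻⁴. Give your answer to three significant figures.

Effective emission temperature (TOA balance): σT_e⁴ = S(1−α)/4 = 114.7 W m^-2 → T_e = 212.1 K.
The surface balance (absorbed SW + ε·downward IR = σT_s⁴) with T_a⁴ = T_s⁴/2 reduces to T_s = T_e·[2/(2−ε)]^¼ = 233.5 K.

234 K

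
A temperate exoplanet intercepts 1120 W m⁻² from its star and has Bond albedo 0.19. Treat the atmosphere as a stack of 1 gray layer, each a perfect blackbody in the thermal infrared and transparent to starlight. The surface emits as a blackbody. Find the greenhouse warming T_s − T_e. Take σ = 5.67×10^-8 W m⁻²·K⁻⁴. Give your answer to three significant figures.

Top-of-atmosphere balance: σT_e⁴ = S(1−α)/4 = 226.8 W m⁻² → T_e = 251.5 K.
Surface: T_s = (2)^¼·T_e = 299.1 K.
Warming: T_s − T_e = 47.58 K.

47.6 kelvin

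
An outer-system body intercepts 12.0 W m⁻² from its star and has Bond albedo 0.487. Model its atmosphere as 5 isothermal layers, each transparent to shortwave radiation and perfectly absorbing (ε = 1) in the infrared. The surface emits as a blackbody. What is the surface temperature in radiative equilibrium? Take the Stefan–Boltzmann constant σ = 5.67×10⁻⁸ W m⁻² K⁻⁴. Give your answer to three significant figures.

The effective emission temperature is T_e = [S(1−α)/(4σ)]^¼ = 72.18 K.
For an N-layer opaque stack, T_s⁴ = (N+1)T_e⁴, hence T_s = (6)^(1/4)×72.18 K = 113.0 K.

113 kelvin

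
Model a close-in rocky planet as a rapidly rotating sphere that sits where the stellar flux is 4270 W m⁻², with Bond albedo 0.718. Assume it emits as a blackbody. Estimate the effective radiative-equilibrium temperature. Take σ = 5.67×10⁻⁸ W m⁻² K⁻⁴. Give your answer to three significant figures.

Averaging over the sphere, the absorbed flux is S(1−α)/4 = 301.0 W m⁻².
Balancing against σT⁴: T = (301.0/5.67×10⁻⁸)^(1/4) = 269.9 K.

270 kelvin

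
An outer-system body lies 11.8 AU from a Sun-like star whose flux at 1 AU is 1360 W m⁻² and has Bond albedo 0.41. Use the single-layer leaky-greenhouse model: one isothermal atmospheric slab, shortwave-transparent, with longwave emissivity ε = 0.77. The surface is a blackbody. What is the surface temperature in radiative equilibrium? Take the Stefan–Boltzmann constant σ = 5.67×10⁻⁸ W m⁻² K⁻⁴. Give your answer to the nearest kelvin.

By the inverse-square law, S = 1360/11.8² = 9.767 W m⁻².
Effective emission temperature (TOA balance): σT_e⁴ = S(1−α)/4 = 1.441 W m⁻² → T_e = 71.00 K.
For a single slab of emissivity ε, T_s⁴ = 2T_e⁴/(2−ε); thus T_s = 71.00·(1.626)^(1/4) = 80.17 K.

80 K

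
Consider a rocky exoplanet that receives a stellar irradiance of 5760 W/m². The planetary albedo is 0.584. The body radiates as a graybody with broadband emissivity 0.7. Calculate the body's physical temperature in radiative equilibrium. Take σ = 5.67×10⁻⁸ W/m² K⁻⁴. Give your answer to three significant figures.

Absorbed flux (global mean): S(1−α)/4 = 5760·0.416/4 = 599.0 W/m².
Radiative balance εσT⁴ = 599.0 gives T = [599.0/(0.7·σ)]^(1/4) = 350.5 K.

351 K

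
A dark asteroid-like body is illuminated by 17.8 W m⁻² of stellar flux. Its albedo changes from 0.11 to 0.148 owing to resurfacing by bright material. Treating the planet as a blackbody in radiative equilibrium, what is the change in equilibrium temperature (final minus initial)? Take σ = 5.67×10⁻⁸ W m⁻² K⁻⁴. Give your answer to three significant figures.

-0.992 kelvin

With α = 0.11, T₁ = 91.42 K.
Final:   T₂ = [S(1−0.148)/(4σ)]^(1/4) = 90.43 K.
ΔT = T₂ − T₁ = -0.9919 K.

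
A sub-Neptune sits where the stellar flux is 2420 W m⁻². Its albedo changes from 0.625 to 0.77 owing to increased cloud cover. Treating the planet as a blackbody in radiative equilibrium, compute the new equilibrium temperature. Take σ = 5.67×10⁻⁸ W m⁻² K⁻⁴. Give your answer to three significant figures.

223 K

T₂ = [S(1−α₂)/(4σ)]^(1/4) = [2420·0.23/(4σ)]^(1/4) = 222.6 K.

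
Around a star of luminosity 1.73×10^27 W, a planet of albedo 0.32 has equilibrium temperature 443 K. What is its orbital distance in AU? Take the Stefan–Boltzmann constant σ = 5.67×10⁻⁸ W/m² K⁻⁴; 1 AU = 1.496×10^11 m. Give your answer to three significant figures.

0.692 AU

Required flux: S = 4σT⁴/(1−α) = 12850 W/m².
From L = 4πd²S, d = √(1.73×10^27/(4π·12850)) = 1.035×10^11 m = 0.6920 AU.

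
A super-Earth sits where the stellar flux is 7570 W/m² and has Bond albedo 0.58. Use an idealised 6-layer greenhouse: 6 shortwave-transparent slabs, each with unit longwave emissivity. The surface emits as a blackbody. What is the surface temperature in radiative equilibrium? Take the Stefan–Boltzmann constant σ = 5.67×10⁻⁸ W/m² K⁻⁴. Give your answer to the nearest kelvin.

The effective emission temperature is T_e = [S(1−α)/(4σ)]^¼ = 344.1 K.
With N = 6 opaque layers, T_s = (N+1)^(1/4)·T_e = 7^(1/4)·344.1 = 559.7 K.

560 K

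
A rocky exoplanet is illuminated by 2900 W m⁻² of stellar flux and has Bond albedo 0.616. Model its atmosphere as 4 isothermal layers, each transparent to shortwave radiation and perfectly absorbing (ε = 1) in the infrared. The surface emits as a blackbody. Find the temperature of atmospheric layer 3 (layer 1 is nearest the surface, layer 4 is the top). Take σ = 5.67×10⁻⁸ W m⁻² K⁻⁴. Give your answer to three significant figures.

315 K

OLR = S(1−α)/4 = 278.4 W m⁻²; the top layer radiates at T_e = 264.7 K.
The net upward flux σT_e⁴ is constant between every pair of levels, so T_k⁴ = (N+1−k)T_e⁴.
With k = 3: T_3 = (4+1−3)^¼·264.7 K = 314.8 K.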